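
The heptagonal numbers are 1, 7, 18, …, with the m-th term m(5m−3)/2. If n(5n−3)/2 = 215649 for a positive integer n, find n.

294

Set n(5n−3)/2 = 215649, giving 5n² − 3n − 431298 = 0.
So n = (3 + 2937) / 10 = 2940/10 = 294.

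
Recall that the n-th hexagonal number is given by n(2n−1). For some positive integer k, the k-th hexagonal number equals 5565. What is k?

53

Set n(2n−1) = 5565, giving 2n² − n − 5565 = 0.
The discriminant is 1 + 8·5565 = 44521, and √44521 = 211.
So n = (1 + 211) / 4 = 212/4 = 53.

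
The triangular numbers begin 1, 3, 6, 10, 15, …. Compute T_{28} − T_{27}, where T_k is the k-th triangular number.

28

Consecutive triangular numbers differ by n: T_{28} − T_{27} = 28.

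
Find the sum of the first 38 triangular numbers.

Σ i(i+1)/2 = (Σi² + Σi) / 2 over i = 1..38.
Σi = 741 and Σi² = 19019.
(1·19019 + 1·741) / 2 = 19760/2 = 9880.

9880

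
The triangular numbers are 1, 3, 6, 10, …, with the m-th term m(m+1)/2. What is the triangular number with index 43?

946

The 43rd triangular number is n(n+1)/2 with n = 43.
43·44/2 = 1892/2 = 946.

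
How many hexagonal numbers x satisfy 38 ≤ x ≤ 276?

8

The n-th hexagonal number is n(2n−1).
Smallest index with value ≥ 38: n = 5 (giving 45).
Largest index with value ≤ 276: n = 12 (giving 276).
Indices 5 through 12: 8 terms.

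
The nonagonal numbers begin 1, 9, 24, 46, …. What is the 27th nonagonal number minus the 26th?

183

Consecutive nonagonal numbers differ by 7n − 6: here 7·27 − 6 = 183.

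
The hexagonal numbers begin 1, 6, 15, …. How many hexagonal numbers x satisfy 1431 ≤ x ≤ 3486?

The n-th hexagonal number is n(2n−1).
Smallest index with value ≥ 1431: n = 27 (giving 1431).
Largest index with value ≤ 3486: n = 42 (giving 3486).
Indices 27 through 42: 16 terms.

16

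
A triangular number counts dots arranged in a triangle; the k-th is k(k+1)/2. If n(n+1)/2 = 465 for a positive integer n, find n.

Set n(n+1)/2 = 465, giving n² + n − 930 = 0.
The discriminant is 1 + 8·465 = 3721, and √3721 = 61.
So n = (-1 + 61) / 2 = 60/2 = 30.
Check: 30·31/2 = 465. ✓

30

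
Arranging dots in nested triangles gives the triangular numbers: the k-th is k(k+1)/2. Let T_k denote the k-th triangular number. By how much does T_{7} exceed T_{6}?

Consecutive triangular numbers differ by n: T_{7} − T_{6} = 7.

7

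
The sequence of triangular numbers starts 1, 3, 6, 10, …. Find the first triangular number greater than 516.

Solve n(n+1)/2 > 516 for integer n.
The largest n with value ≤ 516 is 31 (since 496 ≤ 516 < 528), so the first above is n = 32, value 528.

528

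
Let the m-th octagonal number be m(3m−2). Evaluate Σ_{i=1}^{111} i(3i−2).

Σ i(3i−2) = 3Σi² − 2Σi over i = 1..111.
Σi = 6216 and Σi² = 462056.
3·462056 − 2·6216 = 1373736.

1373736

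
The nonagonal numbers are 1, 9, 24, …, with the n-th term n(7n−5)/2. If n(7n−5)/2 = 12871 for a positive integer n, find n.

61

Set n(7n−5)/2 = 12871, giving 7n² − 5n − 25742 = 0.
The discriminant is 25 + 56·12871 = 720801, and √720801 = 849.
So n = (5 + 849) / 14 = 854/14 = 61.
Check: 61·(7·61 − 5)/2 = 12871. ✓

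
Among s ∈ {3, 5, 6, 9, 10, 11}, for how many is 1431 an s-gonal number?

s = 3: P(3, 53) = 1431. ✓
s = 5: P(5, 31) = 1426 and P(5, 32) = 1520; 1431 is not s-gonal.
s = 6: P(6, 27) = 1431. ✓
s = 9: P(9, 20) = 1350 and P(9, 21) = 1491; 1431 is not s-gonal.
s = 10: P(10, 19) = 1387 and P(10, 20) = 1540; 1431 is not s-gonal.
s = 11: P(11, 18) = 1395 and P(11, 19) = 1558; 1431 is not s-gonal.
Hits: s ∈ {3, 6} → 2.

2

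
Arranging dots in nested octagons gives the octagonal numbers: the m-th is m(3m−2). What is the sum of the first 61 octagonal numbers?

Σ i(3i−2) = 3Σi² − 2Σi over i = 1..61.
Σi = 1891 and Σi² = 77531.
3·77531 − 2·1891 = 228811.

228811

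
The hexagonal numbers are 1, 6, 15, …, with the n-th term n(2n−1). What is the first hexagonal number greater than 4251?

4371

Solve n(2n−1) > 4251 for integer n.
The largest n with value ≤ 4251 is 46 (since 4186 ≤ 4251 < 4371), so the first above is n = 47, value 4371.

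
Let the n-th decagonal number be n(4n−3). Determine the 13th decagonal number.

The 13th decagonal number is n(4n−3) with n = 13.
13·(4·13 − 3) = 13·49 = 637.

637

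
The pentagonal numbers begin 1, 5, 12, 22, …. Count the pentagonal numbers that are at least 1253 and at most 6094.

34

The n-th pentagonal number is n(3n−1)/2.
Smallest index with value ≥ 1253: n = 30 (giving 1335).
Largest index with value ≤ 6094: n = 63 (giving 5922).
Indices 30 through 63: 34 terms.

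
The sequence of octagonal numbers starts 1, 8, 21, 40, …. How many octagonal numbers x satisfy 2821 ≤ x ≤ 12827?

The n-th octagonal number is n(3n−2).
Smallest index with value ≥ 2821: n = 31 (giving 2821).
Largest index with value ≤ 12827: n = 65 (giving 12545).
Indices 31 through 65: 35 terms.

35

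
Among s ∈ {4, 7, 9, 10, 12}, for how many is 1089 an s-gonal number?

2

s = 4: P(4, 33) = 1089. ✓
s = 7: P(7, 21) = 1071 and P(7, 22) = 1177; 1089 is not s-gonal.
s = 9: P(9, 18) = 1089. ✓
s = 10: P(10, 16) = 976 and P(10, 17) = 1105; 1089 is not s-gonal.
s = 12: P(12, 15) = 1065 and P(12, 16) = 1216; 1089 is not s-gonal.
Hits: s ∈ {4, 9} → 2.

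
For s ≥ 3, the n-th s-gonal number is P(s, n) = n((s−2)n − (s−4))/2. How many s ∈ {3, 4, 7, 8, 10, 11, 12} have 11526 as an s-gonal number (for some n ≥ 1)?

1

s = 3: P(3, 151) = 11476 and P(3, 152) = 11628; 11526 is not s-gonal.
s = 4: P(4, 107) = 11449 and P(4, 108) = 11664; 11526 is not s-gonal.
s = 7: P(7, 68) = 11458 and P(7, 69) = 11799; 11526 is not s-gonal.
s = 8: P(8, 62) = 11408 and P(8, 63) = 11781; 11526 is not s-gonal.
s = 10: P(10, 54) = 11502 and P(10, 55) = 11935; 11526 is not s-gonal.
s = 11: P(11, 51) = 11526. ✓
s = 12: P(12, 48) = 11328 and P(12, 49) = 11809; 11526 is not s-gonal.
Hits: s ∈ {11} → 1.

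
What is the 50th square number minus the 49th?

n² − (n−1)² = 2n − 1, so 50² − 49² = 2·50 − 1 = 99.

99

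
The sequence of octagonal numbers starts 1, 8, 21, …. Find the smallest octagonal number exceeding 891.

936

Solve n(3n−2) > 891 for integer n.
The largest n with value ≤ 891 is 17 (since 833 ≤ 891 < 936), so the first above is n = 18, value 936.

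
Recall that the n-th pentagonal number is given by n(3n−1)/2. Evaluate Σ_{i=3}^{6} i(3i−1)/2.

120

Σ i(3i−1)/2 = (3Σi² − Σi) / 2 over i = 3..6.
Σi = 21 − 3 = 18 and Σi² = 91 − 5 = 86.
(3·86 − 1·18) / 2 = 240/2 = 120.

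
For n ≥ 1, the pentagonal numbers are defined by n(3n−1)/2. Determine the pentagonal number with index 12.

The 12th pentagonal number is n(3n−1)/2 with n = 12.
12·(3·12 − 1)/2 = 12·35/2 = 210.

210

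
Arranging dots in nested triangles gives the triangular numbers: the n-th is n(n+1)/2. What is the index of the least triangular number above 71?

12

Solve n(n+1)/2 > 71 for integer n.
The largest n with value ≤ 71 is 11 (since 66 ≤ 71 < 78), so the first above is n = 12, value 78.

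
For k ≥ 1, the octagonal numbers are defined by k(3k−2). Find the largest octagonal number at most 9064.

8965

Solve n(3n−2) ≤ 9064 for integer n.
n = 55 gives 8965 ≤ 9064, while n = 56 gives 9296 > 9064; so the answer is 8965.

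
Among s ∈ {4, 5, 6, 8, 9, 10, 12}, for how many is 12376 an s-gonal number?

s = 4: P(4, 111) = 12321 and P(4, 112) = 12544; 12376 is not s-gonal.
s = 5: P(5, 91) = 12376. ✓
s = 6: P(6, 78) = 12090 and P(6, 79) = 12403; 12376 is not s-gonal.
s = 8: P(8, 64) = 12160 and P(8, 65) = 12545; 12376 is not s-gonal.
s = 9: P(9, 59) = 12036 and P(9, 60) = 12450; 12376 is not s-gonal.
s = 10: P(10, 56) = 12376. ✓
s = 12: P(12, 50) = 12300 and P(12, 51) = 12801; 12376 is not s-gonal.
Hits: s ∈ {5, 10} → 2.

2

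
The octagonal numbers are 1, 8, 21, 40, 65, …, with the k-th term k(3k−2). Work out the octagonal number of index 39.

4485

The 39th octagonal number is n(3n−2) with n = 39.
39·(3·39 − 2) = 39·115 = 4485.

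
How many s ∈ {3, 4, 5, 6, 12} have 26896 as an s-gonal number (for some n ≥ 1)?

s = 3: P(3, 231) = 26796 and P(3, 232) = 27028; 26896 is not s-gonal.
s = 4: P(4, 164) = 26896. ✓
s = 5: P(5, 134) = 26867 and P(5, 135) = 27270; 26896 is not s-gonal.
s = 6: P(6, 116) = 26796 and P(6, 117) = 27261; 26896 is not s-gonal.
s = 12: P(12, 73) = 26353 and P(12, 74) = 27084; 26896 is not s-gonal.
Hits: s ∈ {4} → 1.

1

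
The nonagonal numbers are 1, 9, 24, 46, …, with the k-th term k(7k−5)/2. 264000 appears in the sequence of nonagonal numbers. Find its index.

Set n(7n−5)/2 = 264000, giving 7n² − 5n − 528000 = 0.
The discriminant is 25 + 56·264000 = 14784025, and √14784025 = 3845.
So n = (5 + 3845) / 14 = 3850/14 = 275.

275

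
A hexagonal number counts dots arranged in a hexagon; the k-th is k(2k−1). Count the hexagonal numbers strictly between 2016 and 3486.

The n-th hexagonal number is n(2n−1).
Smallest index with value > 2016: n = 33 (giving 2145).
Largest index with value < 3486: n = 41 (giving 3321).
Indices 33 through 41: 9 terms.

9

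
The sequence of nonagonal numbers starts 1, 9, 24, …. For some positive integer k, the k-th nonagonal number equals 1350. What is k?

Set n(7n−5)/2 = 1350, giving 7n² − 5n − 2700 = 0.
The discriminant is 25 + 56·1350 = 75625, and √75625 = 275.
So n = (5 + 275) / 14 = 280/14 = 20.

20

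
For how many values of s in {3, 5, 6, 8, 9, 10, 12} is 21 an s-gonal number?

s = 3: P(3, 6) = 21. ✓
s = 5: P(5, 3) = 12 and P(5, 4) = 22; 21 is not s-gonal.
s = 6: P(6, 3) = 15 and P(6, 4) = 28; 21 is not s-gonal.
s = 8: P(8, 3) = 21. ✓
s = 9: P(9, 2) = 9 and P(9, 3) = 24; 21 is not s-gonal.
s = 10: P(10, 2) = 10 and P(10, 3) = 27; 21 is not s-gonal.
s = 12: P(12, 2) = 12 and P(12, 3) = 33; 21 is not s-gonal.
Hits: s ∈ {3, 8} → 2.

2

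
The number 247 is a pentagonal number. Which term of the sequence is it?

13

Set n(3n−1)/2 = 247, giving 3n² − n − 494 = 0.
So n = (1 + 77) / 6 = 78/6 = 13.
Check: 13·(3·13 − 1)/2 = 247. ✓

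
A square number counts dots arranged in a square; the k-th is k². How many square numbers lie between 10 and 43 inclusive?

The n-th square number is n².
Smallest index with value ≥ 10: n = 4 (giving 16).
Largest index with value ≤ 43: n = 6 (giving 36).
Indices 4 through 6: 3 terms.

3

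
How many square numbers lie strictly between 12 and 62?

The n-th square number is n².
Smallest index with value > 12: n = 4 (giving 16).
Largest index with value < 62: n = 7 (giving 49).
Indices 4 through 7: 4 terms.

4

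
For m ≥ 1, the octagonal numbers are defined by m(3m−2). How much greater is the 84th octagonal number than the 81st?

1479

84·(3·84 − 2) = 21000 and 81·(3·81 − 2) = 19521.
Difference: 21000 − 19521 = 1479.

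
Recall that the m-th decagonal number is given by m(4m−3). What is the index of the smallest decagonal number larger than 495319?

Solve n(4n−3) > 495319 for integer n.
The largest n with value ≤ 495319 is 352 (since 494560 ≤ 495319 < 497377), so the first above is n = 353, value 497377.

353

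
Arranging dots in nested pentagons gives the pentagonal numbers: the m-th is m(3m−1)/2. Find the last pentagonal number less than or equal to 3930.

3876

Solve n(3n−1)/2 ≤ 3930 for integer n.
n = 51 gives 3876 ≤ 3930, while n = 52 gives 4030 > 3930; so the answer is 3876.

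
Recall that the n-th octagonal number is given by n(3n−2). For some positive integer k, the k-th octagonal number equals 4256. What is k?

Set n(3n−2) = 4256, giving 3n² − 2n − 4256 = 0.
The discriminant is 4 + 12·4256 = 51076, and √51076 = 226.
So n = (2 + 226) / 6 = 228/6 = 38.
Check: 38·(3·38 − 2) = 4256. ✓

38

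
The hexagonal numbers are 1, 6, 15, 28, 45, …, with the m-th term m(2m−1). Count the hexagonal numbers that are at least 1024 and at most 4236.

The n-th hexagonal number is n(2n−1).
Smallest index with value ≥ 1024: n = 23 (giving 1035).
Largest index with value ≤ 4236: n = 46 (giving 4186).
Indices 23 through 46: 24 terms.

24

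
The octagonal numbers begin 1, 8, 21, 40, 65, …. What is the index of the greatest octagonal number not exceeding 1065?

19

Solve n(3n−2) ≤ 1065 for integer n.
n = 19 gives 1045 ≤ 1065, while n = 20 gives 1160 > 1065; so the answer is index 19.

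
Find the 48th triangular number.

The 48th triangular number is n(n+1)/2 with n = 48.
48·49/2 = 2352/2 = 1176.

1176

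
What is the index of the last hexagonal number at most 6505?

57

Solve n(2n−1) ≤ 6505 for integer n.
n = 57 gives 6441 ≤ 6505, while n = 58 gives 6670 > 6505; so the answer is index 57.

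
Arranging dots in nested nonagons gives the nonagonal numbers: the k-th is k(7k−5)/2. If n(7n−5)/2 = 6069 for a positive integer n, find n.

Set n(7n−5)/2 = 6069, giving 7n² − 5n − 12138 = 0.
The discriminant is 25 + 56·6069 = 339889, and √339889 = 583.
So n = (5 + 583) / 14 = 588/14 = 42.
Check: 42·(7·42 − 5)/2 = 6069. ✓

42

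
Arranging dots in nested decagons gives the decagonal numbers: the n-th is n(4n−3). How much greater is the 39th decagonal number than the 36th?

891

39·(4·39 − 3) = 5967 and 36·(4·36 − 3) = 5076.
Difference: 5967 − 5076 = 891.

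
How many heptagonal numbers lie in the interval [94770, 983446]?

433

The n-th heptagonal number is n(5n−3)/2.
Smallest index with value ≥ 94770: n = 195 (giving 94770).
Largest index with value ≤ 983446: n = 627 (giving 981882).
Indices 195 through 627: 433 terms.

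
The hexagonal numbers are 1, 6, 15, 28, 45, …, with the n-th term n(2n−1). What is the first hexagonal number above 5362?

Solve n(2n−1) > 5362 for integer n.
The largest n with value ≤ 5362 is 52 (since 5356 ≤ 5362 < 5565), so the first above is n = 53, value 5565.

5565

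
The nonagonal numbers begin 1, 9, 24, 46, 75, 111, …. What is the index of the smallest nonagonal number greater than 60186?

132

Solve n(7n−5)/2 > 60186 for integer n.
The largest n with value ≤ 60186 is 131 (since 59736 ≤ 60186 < 60654), so the first above is n = 132, value 60654.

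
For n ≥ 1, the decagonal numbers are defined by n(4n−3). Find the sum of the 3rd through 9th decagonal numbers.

Σ i(4i−3) = 4Σi² − 3Σi over i = 3..9.
Σi = 45 − 3 = 42 and Σi² = 285 − 5 = 280.
4·280 − 3·42 = 994.

994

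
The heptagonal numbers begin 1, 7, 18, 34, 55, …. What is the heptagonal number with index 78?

The 78th heptagonal number is n(5n−3)/2 with n = 78.
78·(5·78 − 3)/2 = 78·387/2 = 15093.

15093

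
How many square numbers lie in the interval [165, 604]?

12

The n-th square number is n².
Smallest index with value ≥ 165: n = 13 (giving 169).
Largest index with value ≤ 604: n = 24 (giving 576).
Indices 13 through 24: 12 terms.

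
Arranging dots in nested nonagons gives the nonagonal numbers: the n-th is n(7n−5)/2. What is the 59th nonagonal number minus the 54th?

59·(7·59 − 5)/2 = 12036 and 54·(7·54 − 5)/2 = 10071.
Difference: 12036 − 10071 = 1965.

1965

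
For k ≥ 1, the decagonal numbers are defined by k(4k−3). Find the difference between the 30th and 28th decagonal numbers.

30·(4·30 − 3) = 3510 and 28·(4·28 − 3) = 3052.
Difference: 3510 − 3052 = 458.

458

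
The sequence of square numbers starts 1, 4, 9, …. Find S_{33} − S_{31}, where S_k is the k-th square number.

33² = 1089 and 31² = 961.
Difference: 1089 − 961 = 128.

128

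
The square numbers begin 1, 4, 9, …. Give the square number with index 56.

The 56th square number is n² with n = 56.
56² = 3136.

3136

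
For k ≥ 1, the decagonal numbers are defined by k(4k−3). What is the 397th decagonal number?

The 397th decagonal number is n(4n−3) with n = 397.
397·(4·397 − 3) = 397·1585 = 629245.

629245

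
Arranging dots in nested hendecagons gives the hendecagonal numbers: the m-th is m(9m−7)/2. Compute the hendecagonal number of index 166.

The 166th hendecagonal number is n(9n−7)/2 with n = 166.
166·(9·166 − 7)/2 = 166·1487/2 = 123421.

123421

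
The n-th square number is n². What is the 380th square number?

144400

The 380th square number is n² with n = 380.
380² = 144400.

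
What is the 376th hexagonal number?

282376

The 376th hexagonal number is n(2n−1) with n = 376.
376·(2·376 − 1) = 376·751 = 282376.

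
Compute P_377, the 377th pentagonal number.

213005

377·(3·377 − 1)/2 = 377·1130/2 = 377·565 = 213005.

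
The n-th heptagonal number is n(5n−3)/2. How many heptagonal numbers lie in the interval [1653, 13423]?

47

The n-th heptagonal number is n(5n−3)/2.
Smallest index with value ≥ 1653: n = 27 (giving 1782).
Largest index with value ≤ 13423: n = 73 (giving 13213).
Indices 27 through 73: 47 terms.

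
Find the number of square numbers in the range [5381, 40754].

128

The n-th square number is n².
Smallest index with value ≥ 5381: n = 74 (giving 5476).
Largest index with value ≤ 40754: n = 201 (giving 40401).
Indices 74 through 201: 128 terms.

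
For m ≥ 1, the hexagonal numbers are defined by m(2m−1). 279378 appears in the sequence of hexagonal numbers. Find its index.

Set n(2n−1) = 279378, giving 2n² − n − 279378 = 0.
The discriminant is 1 + 8·279378 = 2235025, and √2235025 = 1495.
So n = (1 + 1495) / 4 = 1496/4 = 374.
Check: 374·(2·374 − 1) = 279378. ✓

374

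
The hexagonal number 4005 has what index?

Set n(2n−1) = 4005, giving 2n² − n − 4005 = 0.
The discriminant is 1 + 8·4005 = 32041, and √32041 = 179.
So n = (1 + 179) / 4 = 180/4 = 45.
Check: 45·(2·45 − 1) = 4005. ✓

45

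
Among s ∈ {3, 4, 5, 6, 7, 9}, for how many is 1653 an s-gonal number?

s = 3: P(3, 57) = 1653. ✓
s = 4: P(4, 40) = 1600 and P(4, 41) = 1681; 1653 is not s-gonal.
s = 5: P(5, 33) = 1617 and P(5, 34) = 1717; 1653 is not s-gonal.
s = 6: P(6, 29) = 1653. ✓
s = 7: P(7, 26) = 1651 and P(7, 27) = 1782; 1653 is not s-gonal.
s = 9: P(9, 22) = 1639 and P(9, 23) = 1794; 1653 is not s-gonal.
Hits: s ∈ {3, 6} → 2.

2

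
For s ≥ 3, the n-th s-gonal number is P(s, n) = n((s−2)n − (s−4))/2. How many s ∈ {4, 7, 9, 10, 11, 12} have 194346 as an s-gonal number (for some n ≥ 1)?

1

s = 4: P(4, 440) = 193600 and P(4, 441) = 194481; 194346 is not s-gonal.
s = 7: P(7, 279) = 194184 and P(7, 280) = 195580; 194346 is not s-gonal.
s = 9: P(9, 236) = 194346. ✓
s = 10: P(10, 220) = 192940 and P(10, 221) = 194701; 194346 is not s-gonal.
s = 11: P(11, 208) = 193960 and P(11, 209) = 195833; 194346 is not s-gonal.
s = 12: P(12, 197) = 193257 and P(12, 198) = 195228; 194346 is not s-gonal.
Hits: s ∈ {9} → 1.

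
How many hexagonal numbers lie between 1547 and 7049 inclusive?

31

The n-th hexagonal number is n(2n−1).
Smallest index with value ≥ 1547: n = 29 (giving 1653).
Largest index with value ≤ 7049: n = 59 (giving 6903).
Indices 29 through 59: 31 terms.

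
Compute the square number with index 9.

The 9th square number is n² with n = 9.
9² = 81.

81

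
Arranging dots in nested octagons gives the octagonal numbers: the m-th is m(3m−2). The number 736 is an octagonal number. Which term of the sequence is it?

Set n(3n−2) = 736, giving 3n² − 2n − 736 = 0.
The discriminant is 4 + 12·736 = 8836, and √8836 = 94.
So n = (2 + 94) / 6 = 96/6 = 16.
Check: 16·(3·16 − 2) = 736. ✓

16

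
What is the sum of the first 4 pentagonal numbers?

Σ i(3i−1)/2 = (3Σi² − Σi) / 2 over i = 1..4.
Σi = 10 and Σi² = 30.
(3·30 − 1·10) / 2 = 80/2 = 40.

40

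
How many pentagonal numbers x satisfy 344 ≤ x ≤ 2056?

The n-th pentagonal number is n(3n−1)/2.
Smallest index with value ≥ 344: n = 16 (giving 376).
Largest index with value ≤ 2056: n = 37 (giving 2035).
Indices 16 through 37: 22 terms.

22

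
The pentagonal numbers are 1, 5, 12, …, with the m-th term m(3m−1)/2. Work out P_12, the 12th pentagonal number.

The 12th pentagonal number is n(3n−1)/2 with n = 12.
12·(3·12 − 1)/2 = 12·35/2 = 210.

210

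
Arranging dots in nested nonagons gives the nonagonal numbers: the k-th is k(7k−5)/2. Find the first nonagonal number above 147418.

Solve n(7n−5)/2 > 147418 for integer n.
The largest n with value ≤ 147418 is 205 (since 146575 ≤ 147418 < 148011), so the first above is n = 206, value 148011.

148011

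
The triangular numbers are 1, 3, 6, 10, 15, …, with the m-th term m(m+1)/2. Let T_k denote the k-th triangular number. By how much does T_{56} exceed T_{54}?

111

56·57/2 = 1596 and 54·55/2 = 1485.
Difference: 1596 − 1485 = 111.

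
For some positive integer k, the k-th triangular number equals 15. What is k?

5

Set n(n+1)/2 = 15, giving n² + n − 30 = 0.
The discriminant is 1 + 8·15 = 121, and √121 = 11.
So n = (-1 + 11) / 2 = 10/2 = 5.
Check: 5·6/2 = 15. ✓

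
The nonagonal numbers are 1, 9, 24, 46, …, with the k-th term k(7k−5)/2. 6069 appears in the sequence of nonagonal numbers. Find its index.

42

Set n(7n−5)/2 = 6069, giving 7n² − 5n − 12138 = 0.
The discriminant is 25 + 56·6069 = 339889, and √339889 = 583.
So n = (5 + 583) / 14 = 588/14 = 42.
Check: 42·(7·42 − 5)/2 = 6069. ✓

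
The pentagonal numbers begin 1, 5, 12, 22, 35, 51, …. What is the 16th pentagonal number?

376

The 16th pentagonal number is n(3n−1)/2 with n = 16.
16·(3·16 − 1)/2 = 16·47/2 = 376.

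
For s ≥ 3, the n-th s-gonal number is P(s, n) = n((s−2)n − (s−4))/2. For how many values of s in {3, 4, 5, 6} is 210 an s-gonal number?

2

s = 3: P(3, 20) = 210. ✓
s = 4: P(4, 14) = 196 and P(4, 15) = 225; 210 is not s-gonal.
s = 5: P(5, 12) = 210. ✓
s = 6: P(6, 10) = 190 and P(6, 11) = 231; 210 is not s-gonal.
Hits: s ∈ {3, 5} → 2.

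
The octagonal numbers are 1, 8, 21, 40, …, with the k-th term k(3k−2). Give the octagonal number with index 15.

645

The 15th octagonal number is n(3n−2) with n = 15.
15·(3·15 − 2) = 15·43 = 645.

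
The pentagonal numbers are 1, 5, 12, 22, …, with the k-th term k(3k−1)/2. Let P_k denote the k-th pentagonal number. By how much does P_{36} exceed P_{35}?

106

Consecutive pentagonal numbers differ by 3n − 2: here 3·36 − 2 = 106.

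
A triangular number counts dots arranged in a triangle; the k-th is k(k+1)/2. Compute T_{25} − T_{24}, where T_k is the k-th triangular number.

Consecutive triangular numbers differ by n: T_{25} − T_{24} = 25.

25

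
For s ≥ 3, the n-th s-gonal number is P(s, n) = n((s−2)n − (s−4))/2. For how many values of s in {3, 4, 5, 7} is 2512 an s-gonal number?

1

s = 3: P(3, 70) = 2485 and P(3, 71) = 2556; 2512 is not s-gonal.
s = 4: P(4, 50) = 2500 and P(4, 51) = 2601; 2512 is not s-gonal.
s = 5: P(5, 41) = 2501 and P(5, 42) = 2625; 2512 is not s-gonal.
s = 7: P(7, 32) = 2512. ✓
Hits: s ∈ {7} → 1.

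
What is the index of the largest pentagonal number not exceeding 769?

Solve n(3n−1)/2 ≤ 769 for integer n.
n = 22 gives 715 ≤ 769, while n = 23 gives 782 > 769; so the answer is index 22.

22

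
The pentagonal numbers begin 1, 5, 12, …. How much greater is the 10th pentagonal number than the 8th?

10·(3·10 − 1)/2 = 145 and 8·(3·8 − 1)/2 = 92.
Difference: 145 − 92 = 53.

53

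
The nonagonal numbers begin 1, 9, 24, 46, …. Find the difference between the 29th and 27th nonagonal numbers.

29·(7·29 − 5)/2 = 2871 and 27·(7·27 − 5)/2 = 2484.
Difference: 2871 − 2484 = 387.

387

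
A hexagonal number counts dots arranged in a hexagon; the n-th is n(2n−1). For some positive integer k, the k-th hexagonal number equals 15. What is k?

Set n(2n−1) = 15, giving 2n² − n − 15 = 0.
So n = (1 + 11) / 4 = 12/4 = 3.

3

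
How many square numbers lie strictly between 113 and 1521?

The n-th square number is n².
Smallest index with value > 113: n = 11 (giving 121).
Largest index with value < 1521: n = 38 (giving 1444).
Indices 11 through 38: 28 terms.

28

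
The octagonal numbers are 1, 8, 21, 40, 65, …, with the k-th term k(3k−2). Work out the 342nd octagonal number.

342·(3·342 − 2) = 342·1024 = 350208.

350208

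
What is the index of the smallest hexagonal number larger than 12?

Solve n(2n−1) > 12 for integer n.
The largest n with value ≤ 12 is 2 (since 6 ≤ 12 < 15), so the first above is n = 3, value 15.

3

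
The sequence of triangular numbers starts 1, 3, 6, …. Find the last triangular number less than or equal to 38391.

38226

Solve n(n+1)/2 ≤ 38391 for integer n.
n = 276 gives 38226 ≤ 38391, while n = 277 gives 38503 > 38391; so the answer is 38226.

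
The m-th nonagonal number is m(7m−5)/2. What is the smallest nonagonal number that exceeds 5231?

5500

Solve n(7n−5)/2 > 5231 for integer n.
The largest n with value ≤ 5231 is 39 (since 5226 ≤ 5231 < 5500), so the first above is n = 40, value 5500.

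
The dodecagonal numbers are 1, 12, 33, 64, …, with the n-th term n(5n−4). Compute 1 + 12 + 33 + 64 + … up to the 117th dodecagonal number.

2676063

Σ i(5i−4) = 5Σi² − 4Σi over i = 1..117.
Σi = 6903 and Σi² = 540735.
5·540735 − 4·6903 = 2676063.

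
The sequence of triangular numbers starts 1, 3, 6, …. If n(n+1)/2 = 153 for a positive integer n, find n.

17

Set n(n+1)/2 = 153, giving n² + n − 306 = 0.
The discriminant is 1 + 8·153 = 1225, and √1225 = 35.
So n = (-1 + 35) / 2 = 34/2 = 17.
Check: 17·18/2 = 153. ✓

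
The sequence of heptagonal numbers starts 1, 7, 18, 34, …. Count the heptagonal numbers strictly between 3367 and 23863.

60

The n-th heptagonal number is n(5n−3)/2.
Smallest index with value > 3367: n = 38 (giving 3553).
Largest index with value < 23863: n = 97 (giving 23377).
Indices 38 through 97: 60 terms.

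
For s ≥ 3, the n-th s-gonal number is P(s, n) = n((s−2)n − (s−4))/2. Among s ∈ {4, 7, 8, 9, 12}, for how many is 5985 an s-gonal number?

s = 4: P(4, 77) = 5929 and P(4, 78) = 6084; 5985 is not s-gonal.
s = 7: P(7, 49) = 5929 and P(7, 50) = 6175; 5985 is not s-gonal.
s = 8: P(8, 45) = 5985. ✓
s = 9: P(9, 41) = 5781 and P(9, 42) = 6069; 5985 is not s-gonal.
s = 12: P(12, 35) = 5985. ✓
Hits: s ∈ {8, 12} → 2.

2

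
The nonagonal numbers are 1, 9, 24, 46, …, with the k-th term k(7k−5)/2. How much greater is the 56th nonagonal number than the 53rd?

56·(7·56 − 5)/2 = 10836 and 53·(7·53 − 5)/2 = 9699.
Difference: 10836 − 9699 = 1137.

1137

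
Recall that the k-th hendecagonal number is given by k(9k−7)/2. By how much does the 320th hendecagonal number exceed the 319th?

2872

Consecutive hendecagonal numbers differ by 9n − 8: here 9·320 − 8 = 2872.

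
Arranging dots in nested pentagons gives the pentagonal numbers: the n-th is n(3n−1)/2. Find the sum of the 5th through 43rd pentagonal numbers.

40638

Σ i(3i−1)/2 = (3Σi² − Σi) / 2 over i = 5..43.
Σi = 946 − 10 = 936 and Σi² = 27434 − 30 = 27404.
(3·27404 − 1·936) / 2 = 81276/2 = 40638.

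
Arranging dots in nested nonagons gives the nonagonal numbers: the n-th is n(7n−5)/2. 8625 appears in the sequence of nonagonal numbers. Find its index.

Set n(7n−5)/2 = 8625, giving 7n² − 5n − 17250 = 0.
The discriminant is 25 + 56·8625 = 483025, and √483025 = 695.
So n = (5 + 695) / 14 = 700/14 = 50.

50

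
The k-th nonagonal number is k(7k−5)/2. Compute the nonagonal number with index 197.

135339

The 197th nonagonal number is n(7n−5)/2 with n = 197.
197·(7·197 − 5)/2 = 197·1374/2 = 197·687 = 135339.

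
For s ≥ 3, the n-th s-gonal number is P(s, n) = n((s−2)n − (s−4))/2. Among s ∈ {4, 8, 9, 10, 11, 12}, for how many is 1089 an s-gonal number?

2

s = 4: P(4, 33) = 1089. ✓
s = 8: P(8, 19) = 1045 and P(8, 20) = 1160; 1089 is not s-gonal.
s = 9: P(9, 18) = 1089. ✓
s = 10: P(10, 16) = 976 and P(10, 17) = 1105; 1089 is not s-gonal.
s = 11: P(11, 15) = 960 and P(11, 16) = 1096; 1089 is not s-gonal.
s = 12: P(12, 15) = 1065 and P(12, 16) = 1216; 1089 is not s-gonal.
Hits: s ∈ {4, 9} → 2.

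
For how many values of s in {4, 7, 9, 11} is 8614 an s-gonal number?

1

s = 4: P(4, 92) = 8464 and P(4, 93) = 8649; 8614 is not s-gonal.
s = 7: P(7, 59) = 8614. ✓
s = 9: P(9, 49) = 8281 and P(9, 50) = 8625; 8614 is not s-gonal.
s = 11: P(11, 44) = 8558 and P(11, 45) = 8955; 8614 is not s-gonal.
Hits: s ∈ {7} → 1.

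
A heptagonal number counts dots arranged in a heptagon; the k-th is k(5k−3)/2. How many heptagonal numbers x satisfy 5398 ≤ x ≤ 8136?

11

The n-th heptagonal number is n(5n−3)/2.
Smallest index with value ≥ 5398: n = 47 (giving 5452).
Largest index with value ≤ 8136: n = 57 (giving 8037).
Indices 47 through 57: 11 terms.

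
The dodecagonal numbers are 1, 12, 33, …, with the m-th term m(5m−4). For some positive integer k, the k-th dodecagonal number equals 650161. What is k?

361

Set n(5n−4) = 650161, giving 5n² − 4n − 650161 = 0.
The discriminant is 16 + 20·650161 = 13003236, and √13003236 = 3606.
So n = (4 + 3606) / 10 = 3610/10 = 361.
Check: 361·(5·361 − 4) = 650161. ✓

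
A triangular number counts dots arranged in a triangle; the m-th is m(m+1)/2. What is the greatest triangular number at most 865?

Solve n(n+1)/2 ≤ 865 for integer n.
n = 41 gives 861 ≤ 865, while n = 42 gives 903 > 865; so the answer is 861.

861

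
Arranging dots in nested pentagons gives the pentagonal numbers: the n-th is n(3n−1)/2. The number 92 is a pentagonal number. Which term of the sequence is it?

8

Set n(3n−1)/2 = 92, giving 3n² − n − 184 = 0.
So n = (1 + 47) / 6 = 48/6 = 8.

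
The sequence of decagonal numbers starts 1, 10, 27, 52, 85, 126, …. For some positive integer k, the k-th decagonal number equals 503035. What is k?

Set n(4n−3) = 503035, giving 4n² − 3n − 503035 = 0.
The discriminant is 9 + 16·503035 = 8048569, and √8048569 = 2837.
So n = (3 + 2837) / 8 = 2840/8 = 355.

355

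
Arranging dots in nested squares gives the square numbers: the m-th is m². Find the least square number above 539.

Solve n² > 539 for integer n.
The largest n with value ≤ 539 is 23 (since 529 ≤ 539 < 576), so the first above is n = 24, value 576.

576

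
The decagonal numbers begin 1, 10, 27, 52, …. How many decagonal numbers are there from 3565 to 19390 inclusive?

40

The n-th decagonal number is n(4n−3).
Smallest index with value ≥ 3565: n = 31 (giving 3751).
Largest index with value ≤ 19390: n = 70 (giving 19390).
Indices 31 through 70: 40 terms.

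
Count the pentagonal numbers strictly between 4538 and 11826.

33

The n-th pentagonal number is n(3n−1)/2.
Smallest index with value > 4538: n = 56 (giving 4676).
Largest index with value < 11826: n = 88 (giving 11572).
Indices 56 through 88: 33 terms.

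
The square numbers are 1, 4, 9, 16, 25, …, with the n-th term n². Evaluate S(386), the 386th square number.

148996

The 386th square number is n² with n = 386.
386² = 148996.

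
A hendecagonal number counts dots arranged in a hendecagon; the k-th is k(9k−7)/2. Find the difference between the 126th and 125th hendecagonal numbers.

1126

Consecutive hendecagonal numbers differ by 9n − 8: here 9·126 − 8 = 1126.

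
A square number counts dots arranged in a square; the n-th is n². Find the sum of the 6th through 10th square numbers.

Σ_{i=6}^{10} i² = 385 − 55 = 330.

330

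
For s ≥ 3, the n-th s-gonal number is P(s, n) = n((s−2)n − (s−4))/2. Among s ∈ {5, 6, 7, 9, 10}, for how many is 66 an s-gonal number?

s = 5: P(5, 6) = 51 and P(5, 7) = 70; 66 is not s-gonal.
s = 6: P(6, 6) = 66. ✓
s = 7: P(7, 5) = 55 and P(7, 6) = 81; 66 is not s-gonal.
s = 9: P(9, 4) = 46 and P(9, 5) = 75; 66 is not s-gonal.
s = 10: P(10, 4) = 52 and P(10, 5) = 85; 66 is not s-gonal.
Hits: s ∈ {6} → 1.

1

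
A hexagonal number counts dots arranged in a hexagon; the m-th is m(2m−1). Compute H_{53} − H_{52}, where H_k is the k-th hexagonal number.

Consecutive hexagonal numbers differ by 4n − 3: here 4·53 − 3 = 209.

209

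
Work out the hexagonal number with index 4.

4·(2·4 − 1) = 4·7 = 28.

28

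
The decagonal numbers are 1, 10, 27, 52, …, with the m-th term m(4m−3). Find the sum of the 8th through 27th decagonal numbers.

26110

Σ i(4i−3) = 4Σi² − 3Σi over i = 8..27.
Σi = 378 − 28 = 350 and Σi² = 6930 − 140 = 6790.
4·6790 − 3·350 = 26110.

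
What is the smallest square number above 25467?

Solve n² > 25467 for integer n.
The largest n with value ≤ 25467 is 159 (since 25281 ≤ 25467 < 25600), so the first above is n = 160, value 25600.

25600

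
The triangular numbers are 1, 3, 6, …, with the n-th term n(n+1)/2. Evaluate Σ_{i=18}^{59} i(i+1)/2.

Σ i(i+1)/2 = (Σi² + Σi) / 2 over i = 18..59.
Σi = 1770 − 153 = 1617 and Σi² = 70210 − 1785 = 68425.
(1·68425 + 1·1617) / 2 = 70042/2 = 35021.

35021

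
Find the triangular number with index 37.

37·38/2 = 1406/2 = 703.

703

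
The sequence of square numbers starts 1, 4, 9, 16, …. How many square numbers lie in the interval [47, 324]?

The n-th square number is n².
Smallest index with value ≥ 47: n = 7 (giving 49).
Largest index with value ≤ 324: n = 18 (giving 324).
Indices 7 through 18: 12 terms.

12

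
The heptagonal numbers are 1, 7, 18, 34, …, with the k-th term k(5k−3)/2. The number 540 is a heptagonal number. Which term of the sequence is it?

15

Set n(5n−3)/2 = 540, giving 5n² − 3n − 1080 = 0.
The discriminant is 9 + 40·540 = 21609, and √21609 = 147.
So n = (3 + 147) / 10 = 150/10 = 15.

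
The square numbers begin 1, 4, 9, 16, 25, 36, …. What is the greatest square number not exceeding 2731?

Solve n² ≤ 2731 for integer n.
n = 52 gives 2704 ≤ 2731, while n = 53 gives 2809 > 2731; so the answer is 2704.

2704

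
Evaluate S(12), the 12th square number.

144

12² = 144.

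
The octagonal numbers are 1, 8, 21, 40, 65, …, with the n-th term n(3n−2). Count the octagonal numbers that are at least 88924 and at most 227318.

103

The n-th octagonal number is n(3n−2).
Smallest index with value ≥ 88924: n = 173 (giving 89441).
Largest index with value ≤ 227318: n = 275 (giving 226325).
Indices 173 through 275: 103 terms.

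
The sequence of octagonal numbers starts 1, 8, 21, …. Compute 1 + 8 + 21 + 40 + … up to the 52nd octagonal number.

141934

Σ i(3i−2) = 3Σi² − 2Σi over i = 1..52.
Σi = 1378 and Σi² = 48230.
3·48230 − 2·1378 = 141934.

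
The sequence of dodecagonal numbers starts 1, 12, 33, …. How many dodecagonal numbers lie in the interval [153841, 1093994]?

293

The n-th dodecagonal number is n(5n−4).
Smallest index with value ≥ 153841: n = 176 (giving 154176).
Largest index with value ≤ 1093994: n = 468 (giving 1093248).
Indices 176 through 468: 293 terms.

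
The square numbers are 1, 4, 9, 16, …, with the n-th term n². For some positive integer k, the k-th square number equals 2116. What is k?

46

We need n² = 2116, so n = √2116 = 46.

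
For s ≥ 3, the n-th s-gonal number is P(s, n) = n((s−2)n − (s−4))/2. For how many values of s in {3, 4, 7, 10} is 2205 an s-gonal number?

1

s = 3: P(3, 65) = 2145 and P(3, 66) = 2211; 2205 is not s-gonal.
s = 4: P(4, 46) = 2116 and P(4, 47) = 2209; 2205 is not s-gonal.
s = 7: P(7, 30) = 2205. ✓
s = 10: P(10, 23) = 2047 and P(10, 24) = 2232; 2205 is not s-gonal.
Hits: s ∈ {7} → 1.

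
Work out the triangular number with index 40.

The 40th triangular number is n(n+1)/2 with n = 40.
40·41/2 = 1640/2 = 820.

820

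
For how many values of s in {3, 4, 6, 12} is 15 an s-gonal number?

s = 3: P(3, 5) = 15. ✓
s = 4: P(4, 3) = 9 and P(4, 4) = 16; 15 is not s-gonal.
s = 6: P(6, 3) = 15. ✓
s = 12: P(12, 2) = 12 and P(12, 3) = 33; 15 is not s-gonal.
Hits: s ∈ {3, 6} → 2.

2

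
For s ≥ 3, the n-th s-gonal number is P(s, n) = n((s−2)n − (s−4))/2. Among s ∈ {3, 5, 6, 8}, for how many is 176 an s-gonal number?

s = 3: P(3, 18) = 171 and P(3, 19) = 190; 176 is not s-gonal.
s = 5: P(5, 11) = 176. ✓
s = 6: P(6, 9) = 153 and P(6, 10) = 190; 176 is not s-gonal.
s = 8: P(8, 8) = 176. ✓
Hits: s ∈ {5, 8} → 2.

2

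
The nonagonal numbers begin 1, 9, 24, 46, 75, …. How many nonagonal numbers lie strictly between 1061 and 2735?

The n-th nonagonal number is n(7n−5)/2.
Smallest index with value > 1061: n = 18 (giving 1089).
Largest index with value < 2735: n = 28 (giving 2674).
Indices 18 through 28: 11 terms.

11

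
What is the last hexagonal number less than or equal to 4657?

Solve n(2n−1) ≤ 4657 for integer n.
n = 48 gives 4560 ≤ 4657, while n = 49 gives 4753 > 4657; so the answer is 4560.

4560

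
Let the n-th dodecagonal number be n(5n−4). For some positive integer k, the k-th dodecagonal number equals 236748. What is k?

218

Set n(5n−4) = 236748, giving 5n² − 4n − 236748 = 0.
The discriminant is 16 + 20·236748 = 4734976, and √4734976 = 2176.
So n = (4 + 2176) / 10 = 2180/10 = 218.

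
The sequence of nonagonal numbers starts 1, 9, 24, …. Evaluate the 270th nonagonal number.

The 270th nonagonal number is n(7n−5)/2 with n = 270.
270·(7·270 − 5)/2 = 270·1885/2 = 254475.

254475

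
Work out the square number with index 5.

25

5² = 25.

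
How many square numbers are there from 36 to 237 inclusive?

10

The n-th square number is n².
Smallest index with value ≥ 36: n = 6 (giving 36).
Largest index with value ≤ 237: n = 15 (giving 225).
Indices 6 through 15: 10 terms.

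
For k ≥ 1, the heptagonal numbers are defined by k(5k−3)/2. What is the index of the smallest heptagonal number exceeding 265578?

327

Solve n(5n−3)/2 > 265578 for integer n.
The largest n with value ≤ 265578 is 326 (since 265201 ≤ 265578 < 266832), so the first above is n = 327, value 266832.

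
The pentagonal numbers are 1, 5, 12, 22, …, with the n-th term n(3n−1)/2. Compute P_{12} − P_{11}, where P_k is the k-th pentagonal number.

34

Consecutive pentagonal numbers differ by 3n − 2: here 3·12 − 2 = 34.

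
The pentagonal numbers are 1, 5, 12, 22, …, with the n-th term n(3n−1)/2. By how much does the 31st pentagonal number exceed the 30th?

Consecutive pentagonal numbers differ by 3n − 2: here 3·31 − 2 = 91.

91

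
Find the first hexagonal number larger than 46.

Solve n(2n−1) > 46 for integer n.
The largest n with value ≤ 46 is 5 (since 45 ≤ 46 < 66), so the first above is n = 6, value 66.

66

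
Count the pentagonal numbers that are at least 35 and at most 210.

8

The n-th pentagonal number is n(3n−1)/2.
Smallest index with value ≥ 35: n = 5 (giving 35).
Largest index with value ≤ 210: n = 12 (giving 210).
Indices 5 through 12: 8 terms.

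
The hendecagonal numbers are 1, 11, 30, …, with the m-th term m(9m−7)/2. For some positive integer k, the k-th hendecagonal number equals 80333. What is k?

134

Set n(9n−7)/2 = 80333, giving 9n² − 7n − 160666 = 0.
The discriminant is 49 + 72·80333 = 5784025, and √5784025 = 2405.
So n = (7 + 2405) / 18 = 2412/18 = 134.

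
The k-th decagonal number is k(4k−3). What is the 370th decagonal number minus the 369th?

2953

Consecutive decagonal numbers differ by 8n − 7: here 8·370 − 7 = 2953.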